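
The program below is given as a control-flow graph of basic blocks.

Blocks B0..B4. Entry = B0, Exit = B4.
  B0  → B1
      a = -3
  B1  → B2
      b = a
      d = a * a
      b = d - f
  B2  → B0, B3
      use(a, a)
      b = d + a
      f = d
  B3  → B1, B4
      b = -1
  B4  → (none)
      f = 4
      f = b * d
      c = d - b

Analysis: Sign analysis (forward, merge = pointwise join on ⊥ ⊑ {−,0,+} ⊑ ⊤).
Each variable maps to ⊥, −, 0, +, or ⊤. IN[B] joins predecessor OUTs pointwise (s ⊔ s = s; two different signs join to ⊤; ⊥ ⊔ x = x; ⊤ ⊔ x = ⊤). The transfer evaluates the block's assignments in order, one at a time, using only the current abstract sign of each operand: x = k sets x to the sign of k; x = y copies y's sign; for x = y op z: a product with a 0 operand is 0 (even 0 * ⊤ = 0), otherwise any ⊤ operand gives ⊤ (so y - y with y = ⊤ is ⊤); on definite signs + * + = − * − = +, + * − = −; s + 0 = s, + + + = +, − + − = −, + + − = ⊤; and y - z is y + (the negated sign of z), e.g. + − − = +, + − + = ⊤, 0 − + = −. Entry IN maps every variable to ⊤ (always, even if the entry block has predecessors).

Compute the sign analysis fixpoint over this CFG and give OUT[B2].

Per-block solution:
  B0: | IN=(all ⊤) | OUT={a:-; rest ⊤}
  B1: | IN={a:-; rest ⊤} | OUT={a:-, d:+; rest ⊤}
  B2: | IN={a:-, d:+; rest ⊤} | OUT={a:-, d:+, f:+; rest ⊤}
  B3: | IN={a:-, d:+, f:+; rest ⊤} | OUT={a:-, b:-, d:+, f:+; rest ⊤}
  B4: | IN={a:-, b:-, d:+, f:+; rest ⊤} | OUT={a:-, b:-, c:+, d:+, f:-; rest ⊤}

Merge at B2: IN[B2] = OUT[B1] = {a: -, b: ⊤, c: ⊤, d: +, e: ⊤, f: ⊤}
Applying B2's transfer function to that IN value gives OUT[B2] (row B2 above).

Answer: {a: -, b: ⊤, c: ⊤, d: +, e: ⊤, f: +}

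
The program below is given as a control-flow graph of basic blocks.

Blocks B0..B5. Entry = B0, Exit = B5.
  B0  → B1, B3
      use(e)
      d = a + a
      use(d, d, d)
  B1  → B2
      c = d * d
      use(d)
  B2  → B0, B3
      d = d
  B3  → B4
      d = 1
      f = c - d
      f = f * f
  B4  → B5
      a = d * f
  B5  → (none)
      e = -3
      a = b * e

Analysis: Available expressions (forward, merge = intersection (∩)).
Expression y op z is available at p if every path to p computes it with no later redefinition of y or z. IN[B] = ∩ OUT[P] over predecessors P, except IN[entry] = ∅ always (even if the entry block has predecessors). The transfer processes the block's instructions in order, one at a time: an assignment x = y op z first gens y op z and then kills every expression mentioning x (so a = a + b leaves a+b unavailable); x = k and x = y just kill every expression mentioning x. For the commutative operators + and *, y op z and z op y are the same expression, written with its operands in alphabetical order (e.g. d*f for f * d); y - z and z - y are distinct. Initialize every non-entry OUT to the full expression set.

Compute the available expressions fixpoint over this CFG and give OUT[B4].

Converged values:
  B0: | IN={} | OUT={a+a}
  B1: | IN={a+a} | OUT={a+a, d*d}
  B2: | IN={a+a, d*d} | OUT={a+a}
  B3: | IN={a+a} | OUT={a+a, c-d}
  B4: | IN={a+a, c-d} | OUT={c-d, d*f}
  B5: | IN={c-d, d*f} | OUT={b*e, c-d, d*f}

Merge at B4: IN[B4] = OUT[B3] = {a+a, c-d}
Applying B4's transfer function to that IN value gives OUT[B4] (row B4 above).

Answer: {c-d, d*f}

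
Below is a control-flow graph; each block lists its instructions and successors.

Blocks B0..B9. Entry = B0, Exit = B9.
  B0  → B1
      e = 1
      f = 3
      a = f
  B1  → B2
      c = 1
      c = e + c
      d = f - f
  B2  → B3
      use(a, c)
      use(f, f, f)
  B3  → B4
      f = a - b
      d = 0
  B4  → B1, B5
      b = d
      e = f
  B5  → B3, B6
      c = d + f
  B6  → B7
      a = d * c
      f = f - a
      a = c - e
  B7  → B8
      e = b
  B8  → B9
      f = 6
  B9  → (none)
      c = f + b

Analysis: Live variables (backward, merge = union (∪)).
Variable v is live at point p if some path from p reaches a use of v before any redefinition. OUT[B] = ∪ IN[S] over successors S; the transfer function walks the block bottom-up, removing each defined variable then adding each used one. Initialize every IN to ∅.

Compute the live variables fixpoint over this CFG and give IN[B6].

Answer: {b, c, d, e, f}

Working:
Converged values:
  B0: | IN={b} | OUT={a, b, e, f}
  B1: | IN={a, b, e, f} | OUT={a, b, c, f}
  B2: | IN={a, b, c, f} | OUT={a, b}
  B3: | IN={a, b} | OUT={a, d, f}
  B4: | IN={a, d, f} | OUT={a, b, d, e, f}
  B5: | IN={a, b, d, e, f} | OUT={a, b, c, d, e, f}
  B6: | IN={b, c, d, e, f} | OUT={b}
  B7: | IN={b} | OUT={b}
  B8: | IN={b} | OUT={b, f}
  B9: | IN={b, f} | OUT={}

Merge at B6: OUT[B6] = IN[B7] = {b}
Applying B6's transfer function to that OUT value gives IN[B6] (row B6 above).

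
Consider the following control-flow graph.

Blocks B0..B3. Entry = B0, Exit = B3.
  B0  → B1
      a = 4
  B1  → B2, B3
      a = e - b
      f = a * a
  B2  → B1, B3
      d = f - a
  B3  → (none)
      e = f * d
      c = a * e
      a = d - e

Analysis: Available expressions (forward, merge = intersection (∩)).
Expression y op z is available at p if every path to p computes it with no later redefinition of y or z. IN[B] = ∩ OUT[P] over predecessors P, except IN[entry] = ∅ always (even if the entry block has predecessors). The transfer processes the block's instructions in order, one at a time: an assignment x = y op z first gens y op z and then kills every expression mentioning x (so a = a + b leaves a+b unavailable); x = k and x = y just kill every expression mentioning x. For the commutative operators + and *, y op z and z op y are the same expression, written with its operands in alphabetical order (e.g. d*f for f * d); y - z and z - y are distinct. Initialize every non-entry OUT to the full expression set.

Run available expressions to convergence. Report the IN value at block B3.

Per-block solution:
  B0:   IN={}   OUT={}
  B1:   IN={}   OUT={a*a, e-b}
  B2:   IN={a*a, e-b}   OUT={a*a, e-b, f-a}
  B3:   IN={a*a, e-b}   OUT={d*f, d-e}

Merge at B3: IN[B3] = OUT[B1] ∩ OUT[B2] = {a*a, e-b}

Answer: {a*a, e-b}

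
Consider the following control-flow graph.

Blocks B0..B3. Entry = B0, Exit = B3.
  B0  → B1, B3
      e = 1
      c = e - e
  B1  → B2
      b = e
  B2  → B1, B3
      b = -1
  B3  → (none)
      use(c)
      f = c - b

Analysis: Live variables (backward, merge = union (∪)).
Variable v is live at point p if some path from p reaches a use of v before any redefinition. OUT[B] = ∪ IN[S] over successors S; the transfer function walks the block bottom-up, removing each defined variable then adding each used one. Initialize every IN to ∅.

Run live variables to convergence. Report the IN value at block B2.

Converged values:
  B0: | IN={b} | OUT={b, c, e}
  B1: | IN={c, e} | OUT={c, e}
  B2: | IN={c, e} | OUT={b, c, e}
  B3: | IN={b, c} | OUT={}

Merge at B2: OUT[B2] = IN[B1] ⊔ IN[B3] = {b, c, e}
Applying B2's transfer function to that OUT value gives IN[B2] (row B2 above).

Answer: {c, e}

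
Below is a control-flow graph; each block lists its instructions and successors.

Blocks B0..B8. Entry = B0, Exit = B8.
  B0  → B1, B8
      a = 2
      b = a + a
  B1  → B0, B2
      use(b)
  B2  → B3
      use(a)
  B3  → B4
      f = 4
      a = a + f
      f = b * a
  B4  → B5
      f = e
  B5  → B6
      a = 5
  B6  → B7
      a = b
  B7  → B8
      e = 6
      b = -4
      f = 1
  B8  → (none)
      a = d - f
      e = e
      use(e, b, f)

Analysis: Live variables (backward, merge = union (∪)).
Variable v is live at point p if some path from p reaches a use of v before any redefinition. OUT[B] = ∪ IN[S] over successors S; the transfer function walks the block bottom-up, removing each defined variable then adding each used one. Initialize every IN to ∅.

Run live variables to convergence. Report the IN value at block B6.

Answer: {b, d}

Working:
Fixpoint table:
  B0:  IN={d, e, f}  OUT={a, b, d, e, f}
  B1:  IN={a, b, d, e, f}  OUT={a, b, d, e, f}
  B2:  IN={a, b, d, e}  OUT={a, b, d, e}
  B3:  IN={a, b, d, e}  OUT={b, d, e}
  B4:  IN={b, d, e}  OUT={b, d}
  B5:  IN={b, d}  OUT={b, d}
  B6:  IN={b, d}  OUT={d}
  B7:  IN={d}  OUT={b, d, e, f}
  B8:  IN={b, d, e, f}  OUT={}

Merge at B6: OUT[B6] = IN[B7] = {d}
Applying B6's transfer function to that OUT value gives IN[B6] (row B6 above).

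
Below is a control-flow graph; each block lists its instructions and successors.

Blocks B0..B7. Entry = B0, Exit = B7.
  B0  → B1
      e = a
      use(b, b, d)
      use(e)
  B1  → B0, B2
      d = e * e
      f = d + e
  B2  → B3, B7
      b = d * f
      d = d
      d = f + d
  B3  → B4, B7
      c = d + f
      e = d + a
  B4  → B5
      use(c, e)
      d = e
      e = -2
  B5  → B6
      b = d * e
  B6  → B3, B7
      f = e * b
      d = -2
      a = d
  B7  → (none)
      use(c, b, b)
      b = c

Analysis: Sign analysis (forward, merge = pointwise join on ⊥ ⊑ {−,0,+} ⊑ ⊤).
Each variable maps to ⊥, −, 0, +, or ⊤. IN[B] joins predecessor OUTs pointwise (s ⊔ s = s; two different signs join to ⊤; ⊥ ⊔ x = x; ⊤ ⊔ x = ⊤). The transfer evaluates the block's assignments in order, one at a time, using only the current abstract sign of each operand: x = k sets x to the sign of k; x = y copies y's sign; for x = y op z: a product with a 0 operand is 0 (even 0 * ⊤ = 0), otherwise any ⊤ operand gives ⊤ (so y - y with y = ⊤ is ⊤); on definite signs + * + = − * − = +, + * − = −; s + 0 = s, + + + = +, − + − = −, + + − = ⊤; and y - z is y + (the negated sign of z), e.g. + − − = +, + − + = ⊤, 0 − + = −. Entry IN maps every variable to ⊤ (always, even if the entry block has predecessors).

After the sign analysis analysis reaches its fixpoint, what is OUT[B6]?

Converged values:
  B0: | IN=(all ⊤) | OUT=(all ⊤)
  B1: | IN=(all ⊤) | OUT=(all ⊤)
  B2: | IN=(all ⊤) | OUT=(all ⊤)
  B3: | IN=(all ⊤) | OUT=(all ⊤)
  B4: | IN=(all ⊤) | OUT={e:-; rest ⊤}
  B5: | IN={e:-; rest ⊤} | OUT={e:-; rest ⊤}
  B6: | IN={e:-; rest ⊤} | OUT={a:-, d:-, e:-; rest ⊤}
  B7: | IN=(all ⊤) | OUT=(all ⊤)

Merge at B6: IN[B6] = OUT[B5] = {a: ⊤, b: ⊤, c: ⊤, d: ⊤, e: -, f: ⊤}
Applying B6's transfer function to that IN value gives OUT[B6] (row B6 above).

Answer: {a: -, b: ⊤, c: ⊤, d: -, e: -, f: ⊤}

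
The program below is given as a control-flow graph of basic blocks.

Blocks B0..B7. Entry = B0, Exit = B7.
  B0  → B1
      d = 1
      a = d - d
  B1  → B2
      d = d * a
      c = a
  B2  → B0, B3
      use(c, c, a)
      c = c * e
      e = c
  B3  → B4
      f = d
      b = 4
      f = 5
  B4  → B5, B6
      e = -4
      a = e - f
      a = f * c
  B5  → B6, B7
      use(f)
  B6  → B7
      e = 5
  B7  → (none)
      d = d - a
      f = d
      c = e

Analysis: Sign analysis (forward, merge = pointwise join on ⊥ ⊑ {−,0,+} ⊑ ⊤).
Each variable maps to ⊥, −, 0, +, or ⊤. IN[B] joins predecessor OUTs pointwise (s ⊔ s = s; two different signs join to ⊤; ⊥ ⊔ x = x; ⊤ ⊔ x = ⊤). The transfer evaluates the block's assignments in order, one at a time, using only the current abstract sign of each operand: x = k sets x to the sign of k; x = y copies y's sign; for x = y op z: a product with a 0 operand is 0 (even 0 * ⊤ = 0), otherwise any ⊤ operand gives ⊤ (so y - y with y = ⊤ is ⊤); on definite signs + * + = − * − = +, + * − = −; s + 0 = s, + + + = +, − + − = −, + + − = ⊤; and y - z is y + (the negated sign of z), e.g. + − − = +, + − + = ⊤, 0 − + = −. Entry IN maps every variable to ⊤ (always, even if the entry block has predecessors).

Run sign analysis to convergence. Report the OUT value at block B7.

Answer: {a: ⊤, b: +, c: ⊤, d: ⊤, e: ⊤, f: ⊤}

Working:
Per-block solution:
  B0:  IN=(all ⊤)  OUT={d:+; rest ⊤}
  B1:  IN={d:+; rest ⊤}  OUT=(all ⊤)
  B2:  IN=(all ⊤)  OUT=(all ⊤)
  B3:  IN=(all ⊤)  OUT={b:+, f:+; rest ⊤}
  B4:  IN={b:+, f:+; rest ⊤}  OUT={b:+, e:-, f:+; rest ⊤}
  B5:  IN={b:+, e:-, f:+; rest ⊤}  OUT={b:+, e:-, f:+; rest ⊤}
  B6:  IN={b:+, e:-, f:+; rest ⊤}  OUT={b:+, e:+, f:+; rest ⊤}
  B7:  IN={b:+, f:+; rest ⊤}  OUT={b:+; rest ⊤}

Merge at B7: IN[B7] = OUT[B5] ⊔ OUT[B6] = {a: ⊤, b: +, c: ⊤, d: ⊤, e: ⊤, f: +}
Applying B7's transfer function to that IN value gives OUT[B7] (row B7 above).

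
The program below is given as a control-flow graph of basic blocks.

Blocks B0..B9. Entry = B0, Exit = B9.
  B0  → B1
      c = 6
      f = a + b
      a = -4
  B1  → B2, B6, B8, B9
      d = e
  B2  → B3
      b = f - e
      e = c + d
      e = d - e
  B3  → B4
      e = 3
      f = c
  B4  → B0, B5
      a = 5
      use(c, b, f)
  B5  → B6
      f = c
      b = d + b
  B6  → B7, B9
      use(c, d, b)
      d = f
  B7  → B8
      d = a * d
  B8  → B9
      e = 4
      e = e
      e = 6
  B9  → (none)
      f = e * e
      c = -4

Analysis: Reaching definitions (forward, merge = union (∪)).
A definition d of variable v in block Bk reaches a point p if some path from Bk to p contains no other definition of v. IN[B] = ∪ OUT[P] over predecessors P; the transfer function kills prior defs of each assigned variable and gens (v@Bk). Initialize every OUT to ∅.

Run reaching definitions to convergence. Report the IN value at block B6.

Converged values:
  B0: | IN={a@B4, b@B2, c@B0, d@B1, e@B3, f@B3} | OUT={a@B0, b@B2, c@B0, d@B1, e@B3, f@B0}
  B1: | IN={a@B0, b@B2, c@B0, d@B1, e@B3, f@B0} | OUT={a@B0, b@B2, c@B0, d@B1, e@B3, f@B0}
  B2: | IN={a@B0, b@B2, c@B0, d@B1, e@B3, f@B0} | OUT={a@B0, b@B2, c@B0, d@B1, e@B2, f@B0}
  B3: | IN={a@B0, b@B2, c@B0, d@B1, e@B2, f@B0} | OUT={a@B0, b@B2, c@B0, d@B1, e@B3, f@B3}
  B4: | IN={a@B0, b@B2, c@B0, d@B1, e@B3, f@B3} | OUT={a@B4, b@B2, c@B0, d@B1, e@B3, f@B3}
  B5: | IN={a@B4, b@B2, c@B0, d@B1, e@B3, f@B3} | OUT={a@B4, b@B5, c@B0, d@B1, e@B3, f@B5}
  B6: | IN={a@B0, a@B4, b@B2, b@B5, c@B0, d@B1, e@B3, f@B0, f@B5} | OUT={a@B0, a@B4, b@B2, b@B5, c@B0, d@B6, e@B3, f@B0, f@B5}
  B7: | IN={a@B0, a@B4, b@B2, b@B5, c@B0, d@B6, e@B3, f@B0, f@B5} | OUT={a@B0, a@B4, b@B2, b@B5, c@B0, d@B7, e@B3, f@B0, f@B5}
  B8: | IN={a@B0, a@B4, b@B2, b@B5, c@B0, d@B1, d@B7, e@B3, f@B0, f@B5} | OUT={a@B0, a@B4, b@B2, b@B5, c@B0, d@B1, d@B7, e@B8, f@B0, f@B5}
  B9: | IN={a@B0, a@B4, b@B2, b@B5, c@B0, d@B1, d@B6, d@B7, e@B3, e@B8, f@B0, f@B5} | OUT={a@B0, a@B4, b@B2, b@B5, c@B9, d@B1, d@B6, d@B7, e@B3, e@B8, f@B9}

Merge at B6: IN[B6] = OUT[B1] ⊔ OUT[B5] = {a@B0, a@B4, b@B2, b@B5, c@B0, d@B1, e@B3, f@B0, f@B5}

Answer: {a@B0, a@B4, b@B2, b@B5, c@B0, d@B1, e@B3, f@B0, f@B5}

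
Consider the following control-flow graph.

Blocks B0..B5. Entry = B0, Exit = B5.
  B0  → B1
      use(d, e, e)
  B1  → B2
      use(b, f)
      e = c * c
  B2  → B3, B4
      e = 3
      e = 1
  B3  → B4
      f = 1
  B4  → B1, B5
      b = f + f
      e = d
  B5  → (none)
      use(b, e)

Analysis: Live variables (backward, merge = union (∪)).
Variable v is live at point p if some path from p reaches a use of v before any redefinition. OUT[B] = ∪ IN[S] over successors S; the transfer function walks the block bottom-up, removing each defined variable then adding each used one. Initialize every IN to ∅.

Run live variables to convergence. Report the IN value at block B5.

Answer: {b, e}

Derivation:
Fixpoint table:
  B0:  IN={b, c, d, e, f}  OUT={b, c, d, f}
  B1:  IN={b, c, d, f}  OUT={c, d, f}
  B2:  IN={c, d, f}  OUT={c, d, f}
  B3:  IN={c, d}  OUT={c, d, f}
  B4:  IN={c, d, f}  OUT={b, c, d, e, f}
  B5:  IN={b, e}  OUT={}

B5 is the boundary node: OUT[B5] = {}
Applying B5's transfer function to that OUT value gives IN[B5] (row B5 above).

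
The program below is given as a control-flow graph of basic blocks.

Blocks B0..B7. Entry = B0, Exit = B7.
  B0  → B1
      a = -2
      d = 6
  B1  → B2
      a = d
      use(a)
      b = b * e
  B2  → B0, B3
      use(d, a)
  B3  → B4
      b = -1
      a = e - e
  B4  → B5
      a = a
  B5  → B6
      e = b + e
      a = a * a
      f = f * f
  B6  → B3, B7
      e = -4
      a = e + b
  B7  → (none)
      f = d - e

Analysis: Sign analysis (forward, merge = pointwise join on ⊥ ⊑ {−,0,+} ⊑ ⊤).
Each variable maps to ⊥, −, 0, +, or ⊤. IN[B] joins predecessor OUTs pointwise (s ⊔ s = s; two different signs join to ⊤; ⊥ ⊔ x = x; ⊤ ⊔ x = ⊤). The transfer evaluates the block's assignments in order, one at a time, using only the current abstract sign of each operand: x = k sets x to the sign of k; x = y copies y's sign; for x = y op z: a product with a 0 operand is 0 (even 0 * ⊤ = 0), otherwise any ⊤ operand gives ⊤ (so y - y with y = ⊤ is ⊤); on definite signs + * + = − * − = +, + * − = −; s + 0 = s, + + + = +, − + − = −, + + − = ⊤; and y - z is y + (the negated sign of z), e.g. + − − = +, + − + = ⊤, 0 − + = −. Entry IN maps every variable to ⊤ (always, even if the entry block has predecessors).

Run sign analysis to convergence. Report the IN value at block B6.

Per-block solution:
  B0:  IN=(all ⊤)  OUT={a:-, d:+; rest ⊤}
  B1:  IN={a:-, d:+; rest ⊤}  OUT={a:+, d:+; rest ⊤}
  B2:  IN={a:+, d:+; rest ⊤}  OUT={a:+, d:+; rest ⊤}
  B3:  IN={d:+; rest ⊤}  OUT={b:-, d:+; rest ⊤}
  B4:  IN={b:-, d:+; rest ⊤}  OUT={b:-, d:+; rest ⊤}
  B5:  IN={b:-, d:+; rest ⊤}  OUT={b:-, d:+; rest ⊤}
  B6:  IN={b:-, d:+; rest ⊤}  OUT={a:-, b:-, d:+, e:-; rest ⊤}
  B7:  IN={a:-, b:-, d:+, e:-; rest ⊤}  OUT={a:-, b:-, d:+, e:-, f:+; rest ⊤}

Merge at B6: IN[B6] = OUT[B5] = {a: ⊤, b: -, c: ⊤, d: +, e: ⊤, f: ⊤}

Answer: {a: ⊤, b: -, c: ⊤, d: +, e: ⊤, f: ⊤}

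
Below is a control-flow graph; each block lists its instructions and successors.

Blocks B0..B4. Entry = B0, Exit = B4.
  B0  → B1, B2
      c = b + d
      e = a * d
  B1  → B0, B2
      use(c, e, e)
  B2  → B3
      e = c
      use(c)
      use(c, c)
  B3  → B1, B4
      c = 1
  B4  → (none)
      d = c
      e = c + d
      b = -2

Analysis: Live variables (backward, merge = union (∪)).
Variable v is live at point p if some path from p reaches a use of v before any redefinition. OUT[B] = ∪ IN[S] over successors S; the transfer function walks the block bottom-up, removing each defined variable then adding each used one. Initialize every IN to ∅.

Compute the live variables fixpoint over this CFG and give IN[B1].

Fixpoint table:
  B0:  IN={a, b, d}  OUT={a, b, c, d, e}
  B1:  IN={a, b, c, d, e}  OUT={a, b, c, d}
  B2:  IN={a, b, c, d}  OUT={a, b, d, e}
  B3:  IN={a, b, d, e}  OUT={a, b, c, d, e}
  B4:  IN={c}  OUT={}

Merge at B1: OUT[B1] = IN[B0] ⊔ IN[B2] = {a, b, c, d}
Applying B1's transfer function to that OUT value gives IN[B1] (row B1 above).

Answer: {a, b, c, d, e}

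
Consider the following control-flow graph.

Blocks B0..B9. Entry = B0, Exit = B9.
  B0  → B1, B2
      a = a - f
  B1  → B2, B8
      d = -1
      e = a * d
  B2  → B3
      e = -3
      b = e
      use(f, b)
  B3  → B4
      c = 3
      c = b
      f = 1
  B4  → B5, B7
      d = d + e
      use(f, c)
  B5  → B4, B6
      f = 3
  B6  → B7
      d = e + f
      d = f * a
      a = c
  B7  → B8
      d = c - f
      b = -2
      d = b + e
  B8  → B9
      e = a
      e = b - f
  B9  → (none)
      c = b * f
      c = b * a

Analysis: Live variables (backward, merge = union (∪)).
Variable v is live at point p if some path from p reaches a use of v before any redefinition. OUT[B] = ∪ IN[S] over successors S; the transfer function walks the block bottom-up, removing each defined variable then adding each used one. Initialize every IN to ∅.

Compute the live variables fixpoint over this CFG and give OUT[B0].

Answer: {a, b, d, f}

Working:
Per-block solution:
  B0:   IN={a, b, d, f}   OUT={a, b, d, f}
  B1:   IN={a, b, f}   OUT={a, b, d, f}
  B2:   IN={a, d, f}   OUT={a, b, d, e}
  B3:   IN={a, b, d, e}   OUT={a, c, d, e, f}
  B4:   IN={a, c, d, e, f}   OUT={a, c, d, e, f}
  B5:   IN={a, c, d, e}   OUT={a, c, d, e, f}
  B6:   IN={a, c, e, f}   OUT={a, c, e, f}
  B7:   IN={a, c, e, f}   OUT={a, b, f}
  B8:   IN={a, b, f}   OUT={a, b, f}
  B9:   IN={a, b, f}   OUT={}

Merge at B0: OUT[B0] = IN[B1] ⊔ IN[B2] = {a, b, d, f}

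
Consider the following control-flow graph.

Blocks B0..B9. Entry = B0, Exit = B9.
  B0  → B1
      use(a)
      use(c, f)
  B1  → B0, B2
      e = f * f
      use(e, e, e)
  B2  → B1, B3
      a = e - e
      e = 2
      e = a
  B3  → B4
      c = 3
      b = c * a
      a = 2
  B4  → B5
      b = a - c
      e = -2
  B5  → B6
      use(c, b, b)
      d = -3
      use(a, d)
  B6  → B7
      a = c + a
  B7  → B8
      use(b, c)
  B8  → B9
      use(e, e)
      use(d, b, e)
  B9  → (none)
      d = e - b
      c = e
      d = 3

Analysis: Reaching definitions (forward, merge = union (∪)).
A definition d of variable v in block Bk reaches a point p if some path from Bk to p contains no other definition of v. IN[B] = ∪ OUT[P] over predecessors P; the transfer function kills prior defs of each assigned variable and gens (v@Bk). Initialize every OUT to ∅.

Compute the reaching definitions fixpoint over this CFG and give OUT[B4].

Fixpoint table:
  B0: | IN={a@B2, e@B1} | OUT={a@B2, e@B1}
  B1: | IN={a@B2, e@B1, e@B2} | OUT={a@B2, e@B1}
  B2: | IN={a@B2, e@B1} | OUT={a@B2, e@B2}
  B3: | IN={a@B2, e@B2} | OUT={a@B3, b@B3, c@B3, e@B2}
  B4: | IN={a@B3, b@B3, c@B3, e@B2} | OUT={a@B3, b@B4, c@B3, e@B4}
  B5: | IN={a@B3, b@B4, c@B3, e@B4} | OUT={a@B3, b@B4, c@B3, d@B5, e@B4}
  B6: | IN={a@B3, b@B4, c@B3, d@B5, e@B4} | OUT={a@B6, b@B4, c@B3, d@B5, e@B4}
  B7: | IN={a@B6, b@B4, c@B3, d@B5, e@B4} | OUT={a@B6, b@B4, c@B3, d@B5, e@B4}
  B8: | IN={a@B6, b@B4, c@B3, d@B5, e@B4} | OUT={a@B6, b@B4, c@B3, d@B5, e@B4}
  B9: | IN={a@B6, b@B4, c@B3, d@B5, e@B4} | OUT={a@B6, b@B4, c@B9, d@B9, e@B4}

Merge at B4: IN[B4] = OUT[B3] = {a@B3, b@B3, c@B3, e@B2}
Applying B4's transfer function to that IN value gives OUT[B4] (row B4 above).

Answer: {a@B3, b@B4, c@B3, e@B4}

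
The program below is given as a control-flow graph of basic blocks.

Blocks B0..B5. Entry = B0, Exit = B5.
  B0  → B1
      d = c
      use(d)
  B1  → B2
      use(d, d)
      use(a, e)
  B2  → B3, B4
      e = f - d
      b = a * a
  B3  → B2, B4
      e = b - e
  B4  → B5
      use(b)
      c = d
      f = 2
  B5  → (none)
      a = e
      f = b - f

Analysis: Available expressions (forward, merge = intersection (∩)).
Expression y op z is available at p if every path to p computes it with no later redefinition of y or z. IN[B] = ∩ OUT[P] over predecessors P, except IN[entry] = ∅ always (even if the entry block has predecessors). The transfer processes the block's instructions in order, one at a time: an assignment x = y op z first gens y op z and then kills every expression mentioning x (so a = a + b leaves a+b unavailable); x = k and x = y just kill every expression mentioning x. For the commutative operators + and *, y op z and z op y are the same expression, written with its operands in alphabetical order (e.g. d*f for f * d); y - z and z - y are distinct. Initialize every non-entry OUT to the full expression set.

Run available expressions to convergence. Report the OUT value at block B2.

Answer: {a*a, f-d}

Working:
Converged values:
  B0:  IN={}  OUT={}
  B1:  IN={}  OUT={}
  B2:  IN={}  OUT={a*a, f-d}
  B3:  IN={a*a, f-d}  OUT={a*a, f-d}
  B4:  IN={a*a, f-d}  OUT={a*a}
  B5:  IN={a*a}  OUT={}

Merge at B2: IN[B2] = OUT[B1] ∩ OUT[B3] = {}
Applying B2's transfer function to that IN value gives OUT[B2] (row B2 above).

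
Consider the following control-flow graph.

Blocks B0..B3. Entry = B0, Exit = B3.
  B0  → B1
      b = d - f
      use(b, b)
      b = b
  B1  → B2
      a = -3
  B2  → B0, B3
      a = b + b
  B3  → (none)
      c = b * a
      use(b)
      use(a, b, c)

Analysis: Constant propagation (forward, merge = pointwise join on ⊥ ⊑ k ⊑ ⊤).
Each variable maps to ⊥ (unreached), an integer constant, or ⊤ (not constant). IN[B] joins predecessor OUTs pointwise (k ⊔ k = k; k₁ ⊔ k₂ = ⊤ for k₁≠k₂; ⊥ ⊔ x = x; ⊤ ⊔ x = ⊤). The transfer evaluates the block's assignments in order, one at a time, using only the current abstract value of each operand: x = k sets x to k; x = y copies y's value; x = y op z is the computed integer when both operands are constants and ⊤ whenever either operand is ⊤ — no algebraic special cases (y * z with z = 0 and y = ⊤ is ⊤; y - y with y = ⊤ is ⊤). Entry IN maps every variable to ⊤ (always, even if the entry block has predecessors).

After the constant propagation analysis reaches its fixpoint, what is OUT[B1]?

Answer: {a: -3, b: ⊤, c: ⊤, d: ⊤, e: ⊤, f: ⊤}

Trace:
Converged values:
  B0: | IN=(all ⊤) | OUT=(all ⊤)
  B1: | IN=(all ⊤) | OUT={a:-3; rest ⊤}
  B2: | IN={a:-3; rest ⊤} | OUT=(all ⊤)
  B3: | IN=(all ⊤) | OUT=(all ⊤)

Merge at B1: IN[B1] = OUT[B0] = {a: ⊤, b: ⊤, c: ⊤, d: ⊤, e: ⊤, f: ⊤}
Applying B1's transfer function to that IN value gives OUT[B1] (row B1 above).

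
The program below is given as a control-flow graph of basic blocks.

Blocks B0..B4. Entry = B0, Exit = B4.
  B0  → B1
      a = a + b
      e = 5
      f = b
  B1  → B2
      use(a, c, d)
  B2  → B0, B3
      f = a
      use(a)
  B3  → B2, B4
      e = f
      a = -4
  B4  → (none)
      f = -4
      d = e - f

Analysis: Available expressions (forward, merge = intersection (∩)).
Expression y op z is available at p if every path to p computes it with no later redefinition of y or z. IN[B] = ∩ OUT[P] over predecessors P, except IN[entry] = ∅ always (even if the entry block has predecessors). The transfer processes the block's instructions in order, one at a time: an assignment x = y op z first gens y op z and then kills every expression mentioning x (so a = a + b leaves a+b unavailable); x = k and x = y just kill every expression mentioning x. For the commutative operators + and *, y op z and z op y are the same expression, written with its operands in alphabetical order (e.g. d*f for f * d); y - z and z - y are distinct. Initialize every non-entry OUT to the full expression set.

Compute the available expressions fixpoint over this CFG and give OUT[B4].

Answer: {e-f}

Working:
Per-block solution:
  B0: | IN={} | OUT={}
  B1: | IN={} | OUT={}
  B2: | IN={} | OUT={}
  B3: | IN={} | OUT={}
  B4: | IN={} | OUT={e-f}

Merge at B4: IN[B4] = OUT[B3] = {}
Applying B4's transfer function to that IN value gives OUT[B4] (row B4 above).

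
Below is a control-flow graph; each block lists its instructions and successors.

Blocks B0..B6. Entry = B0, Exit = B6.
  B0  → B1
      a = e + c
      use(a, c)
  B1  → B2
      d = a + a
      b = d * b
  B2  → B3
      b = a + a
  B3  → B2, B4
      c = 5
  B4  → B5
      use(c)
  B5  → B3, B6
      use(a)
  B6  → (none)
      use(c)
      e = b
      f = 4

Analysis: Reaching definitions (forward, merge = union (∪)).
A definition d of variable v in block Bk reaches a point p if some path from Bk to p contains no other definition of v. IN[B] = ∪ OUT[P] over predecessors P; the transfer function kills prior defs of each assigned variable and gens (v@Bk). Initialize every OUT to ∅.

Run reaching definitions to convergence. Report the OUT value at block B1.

Answer: {a@B0, b@B1, d@B1}

Working:
Fixpoint table:
  B0:   IN={}   OUT={a@B0}
  B1:   IN={a@B0}   OUT={a@B0, b@B1, d@B1}
  B2:   IN={a@B0, b@B1, b@B2, c@B3, d@B1}   OUT={a@B0, b@B2, c@B3, d@B1}
  B3:   IN={a@B0, b@B2, c@B3, d@B1}   OUT={a@B0, b@B2, c@B3, d@B1}
  B4:   IN={a@B0, b@B2, c@B3, d@B1}   OUT={a@B0, b@B2, c@B3, d@B1}
  B5:   IN={a@B0, b@B2, c@B3, d@B1}   OUT={a@B0, b@B2, c@B3, d@B1}
  B6:   IN={a@B0, b@B2, c@B3, d@B1}   OUT={a@B0, b@B2, c@B3, d@B1, e@B6, f@B6}

Merge at B1: IN[B1] = OUT[B0] = {a@B0}
Applying B1's transfer function to that IN value gives OUT[B1] (row B1 above).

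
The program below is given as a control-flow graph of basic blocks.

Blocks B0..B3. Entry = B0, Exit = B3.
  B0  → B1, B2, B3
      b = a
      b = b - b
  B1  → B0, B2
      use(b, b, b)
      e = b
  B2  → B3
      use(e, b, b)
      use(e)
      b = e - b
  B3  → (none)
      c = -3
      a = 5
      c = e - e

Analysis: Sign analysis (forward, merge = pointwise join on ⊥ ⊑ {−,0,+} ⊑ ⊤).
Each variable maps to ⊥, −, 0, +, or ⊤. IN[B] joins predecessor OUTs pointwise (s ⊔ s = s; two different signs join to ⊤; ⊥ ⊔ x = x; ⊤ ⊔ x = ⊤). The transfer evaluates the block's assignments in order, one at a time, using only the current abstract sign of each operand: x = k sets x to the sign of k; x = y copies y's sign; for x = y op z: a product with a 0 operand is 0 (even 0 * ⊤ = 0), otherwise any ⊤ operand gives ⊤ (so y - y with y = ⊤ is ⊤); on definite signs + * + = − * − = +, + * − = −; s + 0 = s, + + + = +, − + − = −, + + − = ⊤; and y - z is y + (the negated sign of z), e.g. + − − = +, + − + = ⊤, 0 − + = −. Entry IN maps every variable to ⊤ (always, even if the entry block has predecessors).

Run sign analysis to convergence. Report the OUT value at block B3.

Answer: {a: +, b: ⊤, c: ⊤, d: ⊤, e: ⊤, f: ⊤}

Trace:
Per-block solution:
  B0: | IN=(all ⊤) | OUT=(all ⊤)
  B1: | IN=(all ⊤) | OUT=(all ⊤)
  B2: | IN=(all ⊤) | OUT=(all ⊤)
  B3: | IN=(all ⊤) | OUT={a:+; rest ⊤}

Merge at B3: IN[B3] = OUT[B0] ⊔ OUT[B2] = {a: ⊤, b: ⊤, c: ⊤, d: ⊤, e: ⊤, f: ⊤}
Applying B3's transfer function to that IN value gives OUT[B3] (row B3 above).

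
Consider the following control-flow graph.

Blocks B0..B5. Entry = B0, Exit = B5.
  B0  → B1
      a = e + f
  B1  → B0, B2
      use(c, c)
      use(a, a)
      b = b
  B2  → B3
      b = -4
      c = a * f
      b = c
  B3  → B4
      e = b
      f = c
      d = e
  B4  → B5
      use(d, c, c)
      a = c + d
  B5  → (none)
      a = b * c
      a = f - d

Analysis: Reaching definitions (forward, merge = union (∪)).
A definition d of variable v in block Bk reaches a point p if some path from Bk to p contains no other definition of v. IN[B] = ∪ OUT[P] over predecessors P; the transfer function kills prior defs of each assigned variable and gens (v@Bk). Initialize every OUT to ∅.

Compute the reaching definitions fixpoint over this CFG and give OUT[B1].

Converged values:
  B0:   IN={a@B0, b@B1}   OUT={a@B0, b@B1}
  B1:   IN={a@B0, b@B1}   OUT={a@B0, b@B1}
  B2:   IN={a@B0, b@B1}   OUT={a@B0, b@B2, c@B2}
  B3:   IN={a@B0, b@B2, c@B2}   OUT={a@B0, b@B2, c@B2, d@B3, e@B3, f@B3}
  B4:   IN={a@B0, b@B2, c@B2, d@B3, e@B3, f@B3}   OUT={a@B4, b@B2, c@B2, d@B3, e@B3, f@B3}
  B5:   IN={a@B4, b@B2, c@B2, d@B3, e@B3, f@B3}   OUT={a@B5, b@B2, c@B2, d@B3, e@B3, f@B3}

Merge at B1: IN[B1] = OUT[B0] = {a@B0, b@B1}
Applying B1's transfer function to that IN value gives OUT[B1] (row B1 above).

Answer: {a@B0, b@B1}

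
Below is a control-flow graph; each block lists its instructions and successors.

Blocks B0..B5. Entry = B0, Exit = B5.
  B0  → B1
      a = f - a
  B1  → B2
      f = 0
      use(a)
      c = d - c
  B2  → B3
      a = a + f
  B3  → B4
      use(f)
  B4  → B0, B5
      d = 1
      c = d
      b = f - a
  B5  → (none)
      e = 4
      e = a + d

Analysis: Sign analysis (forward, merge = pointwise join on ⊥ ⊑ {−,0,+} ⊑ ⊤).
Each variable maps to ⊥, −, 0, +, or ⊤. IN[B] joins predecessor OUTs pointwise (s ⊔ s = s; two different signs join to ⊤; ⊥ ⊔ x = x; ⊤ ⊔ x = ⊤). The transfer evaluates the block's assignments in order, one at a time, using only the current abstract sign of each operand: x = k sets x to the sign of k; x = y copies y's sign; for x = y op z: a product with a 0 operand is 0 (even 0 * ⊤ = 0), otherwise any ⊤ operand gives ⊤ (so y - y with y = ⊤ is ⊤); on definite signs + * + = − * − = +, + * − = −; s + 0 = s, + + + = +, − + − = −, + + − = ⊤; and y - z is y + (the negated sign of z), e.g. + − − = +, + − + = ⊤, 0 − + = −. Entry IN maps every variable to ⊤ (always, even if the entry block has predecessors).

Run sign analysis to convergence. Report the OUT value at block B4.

Answer: {a: ⊤, b: ⊤, c: +, d: +, e: ⊤, f: 0}

Derivation:
Converged values:
  B0: | IN=(all ⊤) | OUT=(all ⊤)
  B1: | IN=(all ⊤) | OUT={f:0; rest ⊤}
  B2: | IN={f:0; rest ⊤} | OUT={f:0; rest ⊤}
  B3: | IN={f:0; rest ⊤} | OUT={f:0; rest ⊤}
  B4: | IN={f:0; rest ⊤} | OUT={c:+, d:+, f:0; rest ⊤}
  B5: | IN={c:+, d:+, f:0; rest ⊤} | OUT={c:+, d:+, f:0; rest ⊤}

Merge at B4: IN[B4] = OUT[B3] = {a: ⊤, b: ⊤, c: ⊤, d: ⊤, e: ⊤, f: 0}
Applying B4's transfer function to that IN value gives OUT[B4] (row B4 above).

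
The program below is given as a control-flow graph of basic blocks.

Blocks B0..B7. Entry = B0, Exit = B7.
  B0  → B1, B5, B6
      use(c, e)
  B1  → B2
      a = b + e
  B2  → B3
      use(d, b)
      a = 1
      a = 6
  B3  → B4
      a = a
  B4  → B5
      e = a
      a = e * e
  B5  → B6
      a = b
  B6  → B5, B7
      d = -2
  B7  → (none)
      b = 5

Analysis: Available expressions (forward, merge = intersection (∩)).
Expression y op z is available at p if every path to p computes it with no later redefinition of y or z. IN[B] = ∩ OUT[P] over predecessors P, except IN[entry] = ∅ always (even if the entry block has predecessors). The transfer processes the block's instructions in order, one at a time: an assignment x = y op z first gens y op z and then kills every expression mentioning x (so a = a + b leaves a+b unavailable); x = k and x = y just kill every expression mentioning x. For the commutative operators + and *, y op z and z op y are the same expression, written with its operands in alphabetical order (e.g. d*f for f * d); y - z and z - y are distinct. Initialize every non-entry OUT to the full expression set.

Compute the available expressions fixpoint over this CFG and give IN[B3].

Answer: {b+e}

Derivation:
Converged values:
  B0:  IN={}  OUT={}
  B1:  IN={}  OUT={b+e}
  B2:  IN={b+e}  OUT={b+e}
  B3:  IN={b+e}  OUT={b+e}
  B4:  IN={b+e}  OUT={e*e}
  B5:  IN={}  OUT={}
  B6:  IN={}  OUT={}
  B7:  IN={}  OUT={}

Merge at B3: IN[B3] = OUT[B2] = {b+e}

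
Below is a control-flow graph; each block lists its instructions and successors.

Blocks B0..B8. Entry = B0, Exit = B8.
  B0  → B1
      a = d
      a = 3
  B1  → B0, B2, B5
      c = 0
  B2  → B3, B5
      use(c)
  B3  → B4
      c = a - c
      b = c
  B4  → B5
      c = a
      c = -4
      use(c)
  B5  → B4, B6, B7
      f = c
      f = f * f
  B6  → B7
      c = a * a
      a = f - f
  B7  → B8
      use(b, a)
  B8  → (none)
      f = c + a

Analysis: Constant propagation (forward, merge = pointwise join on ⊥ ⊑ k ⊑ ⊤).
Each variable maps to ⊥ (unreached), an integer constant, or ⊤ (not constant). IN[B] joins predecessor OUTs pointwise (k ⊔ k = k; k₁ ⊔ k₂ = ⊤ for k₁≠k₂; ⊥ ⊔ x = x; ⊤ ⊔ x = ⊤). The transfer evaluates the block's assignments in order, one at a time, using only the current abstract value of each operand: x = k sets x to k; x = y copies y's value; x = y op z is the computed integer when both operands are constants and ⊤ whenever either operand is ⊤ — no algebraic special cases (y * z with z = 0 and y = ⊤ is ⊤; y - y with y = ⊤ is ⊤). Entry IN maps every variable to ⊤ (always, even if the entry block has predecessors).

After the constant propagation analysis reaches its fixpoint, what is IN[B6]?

Converged values:
  B0:  IN=(all ⊤)  OUT={a:3; rest ⊤}
  B1:  IN={a:3; rest ⊤}  OUT={a:3, c:0; rest ⊤}
  B2:  IN={a:3, c:0; rest ⊤}  OUT={a:3, c:0; rest ⊤}
  B3:  IN={a:3, c:0; rest ⊤}  OUT={a:3, b:3, c:3; rest ⊤}
  B4:  IN={a:3; rest ⊤}  OUT={a:3, c:-4; rest ⊤}
  B5:  IN={a:3; rest ⊤}  OUT={a:3; rest ⊤}
  B6:  IN={a:3; rest ⊤}  OUT={c:9; rest ⊤}
  B7:  IN=(all ⊤)  OUT=(all ⊤)
  B8:  IN=(all ⊤)  OUT=(all ⊤)

Merge at B6: IN[B6] = OUT[B5] = {a: 3, b: ⊤, c: ⊤, d: ⊤, e: ⊤, f: ⊤}

Answer: {a: 3, b: ⊤, c: ⊤, d: ⊤, e: ⊤, f: ⊤}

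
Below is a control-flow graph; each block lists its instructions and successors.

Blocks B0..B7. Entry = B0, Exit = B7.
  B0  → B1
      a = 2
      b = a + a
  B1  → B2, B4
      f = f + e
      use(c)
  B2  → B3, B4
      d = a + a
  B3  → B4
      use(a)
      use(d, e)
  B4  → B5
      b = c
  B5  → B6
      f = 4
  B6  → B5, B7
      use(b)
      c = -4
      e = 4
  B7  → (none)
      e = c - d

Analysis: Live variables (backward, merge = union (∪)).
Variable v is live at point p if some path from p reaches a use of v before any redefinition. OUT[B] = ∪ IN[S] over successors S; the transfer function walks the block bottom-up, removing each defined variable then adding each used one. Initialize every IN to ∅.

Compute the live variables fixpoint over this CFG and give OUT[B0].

Fixpoint table:
  B0: | IN={c, d, e, f} | OUT={a, c, d, e, f}
  B1: | IN={a, c, d, e, f} | OUT={a, c, d, e}
  B2: | IN={a, c, e} | OUT={a, c, d, e}
  B3: | IN={a, c, d, e} | OUT={c, d}
  B4: | IN={c, d} | OUT={b, d}
  B5: | IN={b, d} | OUT={b, d}
  B6: | IN={b, d} | OUT={b, c, d}
  B7: | IN={c, d} | OUT={}

Merge at B0: OUT[B0] = IN[B1] = {a, c, d, e, f}

Answer: {a, c, d, e, f}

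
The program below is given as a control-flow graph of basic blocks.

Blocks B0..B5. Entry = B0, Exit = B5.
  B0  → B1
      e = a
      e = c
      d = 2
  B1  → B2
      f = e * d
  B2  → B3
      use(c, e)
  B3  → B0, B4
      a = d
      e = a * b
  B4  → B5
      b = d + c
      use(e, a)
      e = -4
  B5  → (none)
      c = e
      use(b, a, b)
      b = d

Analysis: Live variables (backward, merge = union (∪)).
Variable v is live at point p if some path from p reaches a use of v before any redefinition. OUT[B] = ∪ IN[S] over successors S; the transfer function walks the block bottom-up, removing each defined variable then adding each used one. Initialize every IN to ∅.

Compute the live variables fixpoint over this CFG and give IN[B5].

Converged values:
  B0:  IN={a, b, c}  OUT={b, c, d, e}
  B1:  IN={b, c, d, e}  OUT={b, c, d, e}
  B2:  IN={b, c, d, e}  OUT={b, c, d}
  B3:  IN={b, c, d}  OUT={a, b, c, d, e}
  B4:  IN={a, c, d, e}  OUT={a, b, d, e}
  B5:  IN={a, b, d, e}  OUT={}

B5 is the boundary node: OUT[B5] = {}
Applying B5's transfer function to that OUT value gives IN[B5] (row B5 above).

Answer: {a, b, d, e}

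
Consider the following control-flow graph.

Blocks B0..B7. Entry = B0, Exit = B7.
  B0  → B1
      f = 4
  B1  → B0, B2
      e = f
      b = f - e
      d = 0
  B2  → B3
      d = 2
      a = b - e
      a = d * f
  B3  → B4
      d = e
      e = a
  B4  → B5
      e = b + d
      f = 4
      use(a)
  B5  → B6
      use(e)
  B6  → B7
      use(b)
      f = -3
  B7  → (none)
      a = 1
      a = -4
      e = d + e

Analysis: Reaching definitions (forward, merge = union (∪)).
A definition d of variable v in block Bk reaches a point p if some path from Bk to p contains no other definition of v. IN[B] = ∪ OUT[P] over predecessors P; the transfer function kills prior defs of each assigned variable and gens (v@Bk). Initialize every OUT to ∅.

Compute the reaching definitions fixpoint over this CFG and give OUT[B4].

Per-block solution:
  B0:  IN={b@B1, d@B1, e@B1, f@B0}  OUT={b@B1, d@B1, e@B1, f@B0}
  B1:  IN={b@B1, d@B1, e@B1, f@B0}  OUT={b@B1, d@B1, e@B1, f@B0}
  B2:  IN={b@B1, d@B1, e@B1, f@B0}  OUT={a@B2, b@B1, d@B2, e@B1, f@B0}
  B3:  IN={a@B2, b@B1, d@B2, e@B1, f@B0}  OUT={a@B2, b@B1, d@B3, e@B3, f@B0}
  B4:  IN={a@B2, b@B1, d@B3, e@B3, f@B0}  OUT={a@B2, b@B1, d@B3, e@B4, f@B4}
  B5:  IN={a@B2, b@B1, d@B3, e@B4, f@B4}  OUT={a@B2, b@B1, d@B3, e@B4, f@B4}
  B6:  IN={a@B2, b@B1, d@B3, e@B4, f@B4}  OUT={a@B2, b@B1, d@B3, e@B4, f@B6}
  B7:  IN={a@B2, b@B1, d@B3, e@B4, f@B6}  OUT={a@B7, b@B1, d@B3, e@B7, f@B6}

Merge at B4: IN[B4] = OUT[B3] = {a@B2, b@B1, d@B3, e@B3, f@B0}
Applying B4's transfer function to that IN value gives OUT[B4] (row B4 above).

Answer: {a@B2, b@B1, d@B3, e@B4, f@B4}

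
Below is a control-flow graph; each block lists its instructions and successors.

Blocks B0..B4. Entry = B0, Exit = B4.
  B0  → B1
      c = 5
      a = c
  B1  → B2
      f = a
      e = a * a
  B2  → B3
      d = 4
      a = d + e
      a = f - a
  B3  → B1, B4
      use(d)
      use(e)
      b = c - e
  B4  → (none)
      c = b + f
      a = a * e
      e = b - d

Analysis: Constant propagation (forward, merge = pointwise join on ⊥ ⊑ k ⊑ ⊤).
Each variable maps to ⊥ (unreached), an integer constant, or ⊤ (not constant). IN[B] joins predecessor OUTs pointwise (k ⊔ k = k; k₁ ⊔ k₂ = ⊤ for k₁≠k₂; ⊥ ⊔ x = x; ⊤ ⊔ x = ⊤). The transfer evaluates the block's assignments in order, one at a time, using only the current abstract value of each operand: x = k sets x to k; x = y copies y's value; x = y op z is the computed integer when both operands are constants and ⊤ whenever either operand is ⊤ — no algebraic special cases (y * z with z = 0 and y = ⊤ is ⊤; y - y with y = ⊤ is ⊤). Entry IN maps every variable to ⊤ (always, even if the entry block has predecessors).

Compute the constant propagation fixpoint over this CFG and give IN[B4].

Per-block solution:
  B0:  IN=(all ⊤)  OUT={a:5, c:5; rest ⊤}
  B1:  IN={c:5; rest ⊤}  OUT={c:5; rest ⊤}
  B2:  IN={c:5; rest ⊤}  OUT={c:5, d:4; rest ⊤}
  B3:  IN={c:5, d:4; rest ⊤}  OUT={c:5, d:4; rest ⊤}
  B4:  IN={c:5, d:4; rest ⊤}  OUT={d:4; rest ⊤}

Merge at B4: IN[B4] = OUT[B3] = {a: ⊤, b: ⊤, c: 5, d: 4, e: ⊤, f: ⊤}

Answer: {a: ⊤, b: ⊤, c: 5, d: 4, e: ⊤, f: ⊤}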